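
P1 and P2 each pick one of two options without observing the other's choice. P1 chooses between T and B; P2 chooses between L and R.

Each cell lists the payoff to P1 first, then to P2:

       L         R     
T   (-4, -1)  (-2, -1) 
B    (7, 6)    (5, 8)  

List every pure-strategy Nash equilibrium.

(T, L): P1 prefers B (7 > -4) — not an equilibrium.
(T, R): P1 prefers B (5 > -2) — not an equilibrium.
(B, L): P2 prefers R (8 > 6) — not an equilibrium.
(B, R): P1 gets 5 ≥ -2 from T, and P2 gets 8 ≥ 6 from L — Nash equilibrium.

(B, R)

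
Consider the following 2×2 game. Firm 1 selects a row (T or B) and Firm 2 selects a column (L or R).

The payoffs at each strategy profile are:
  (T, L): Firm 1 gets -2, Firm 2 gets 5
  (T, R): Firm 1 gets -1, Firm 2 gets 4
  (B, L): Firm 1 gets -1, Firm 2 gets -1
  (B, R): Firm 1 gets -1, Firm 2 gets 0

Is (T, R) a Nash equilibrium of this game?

At (T, R), Firm 1 earns -1; switching to B would give -1, so Firm 1 has no profitable deviation.
Firm 2 earns 4; switching to L would give 5, so Firm 2 would deviate.
Since at least one player can profitably deviate, this is not a Nash equilibrium.

No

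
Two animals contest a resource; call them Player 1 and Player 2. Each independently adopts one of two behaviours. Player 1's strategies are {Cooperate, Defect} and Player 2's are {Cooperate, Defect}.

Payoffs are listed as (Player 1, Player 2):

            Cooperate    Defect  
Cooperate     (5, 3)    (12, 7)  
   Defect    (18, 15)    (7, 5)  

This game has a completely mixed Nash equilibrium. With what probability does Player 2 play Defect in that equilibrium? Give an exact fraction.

Let q be the probability that Player 2 plays Cooperate. In a completely mixed equilibrium, Player 1 must be indifferent between Cooperate and Defect.
Player 1's expected payoff from Cooperate is 5q + 12(1−q); from Defect it is 18q + 7(1−q).
Setting these equal: −7q + 12 = 11q + 7, so q = 5/18.
Therefore Player 2 plays Defect with probability 1 − 5/18 = 13/18.

13/18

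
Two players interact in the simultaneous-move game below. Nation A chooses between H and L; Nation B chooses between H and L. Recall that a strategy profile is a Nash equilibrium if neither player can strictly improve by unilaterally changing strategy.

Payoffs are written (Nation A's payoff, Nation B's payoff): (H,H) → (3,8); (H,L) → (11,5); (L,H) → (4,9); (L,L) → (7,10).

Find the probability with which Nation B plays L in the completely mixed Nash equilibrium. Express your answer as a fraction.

Let y be the probability that Nation B plays H. In a completely mixed equilibrium, Nation A must be indifferent between H and L.
Nation A's expected payoff from H is 3y + 11(1−y); from L it is 4y + 7(1−y).
Setting these equal: −8y + 11 = −3y + 7, so y = 4/5.
Therefore Nation B plays L with probability 1 − 4/5 = 1/5.

1/5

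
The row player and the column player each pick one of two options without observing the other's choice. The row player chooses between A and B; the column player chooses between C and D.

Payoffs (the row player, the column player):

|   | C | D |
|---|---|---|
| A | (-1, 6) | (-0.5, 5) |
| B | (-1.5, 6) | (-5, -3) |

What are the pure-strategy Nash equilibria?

(A, C): the row player gets -1 ≥ -1.5 from B, and the column player gets 6 ≥ 5 from D — Nash equilibrium.
(A, D): the column player prefers C (6 > 5) — not an equilibrium.
(B, C): the row player prefers A (-1 > -1.5) — not an equilibrium.
(B, D): the row player prefers A (-0.5 > -5); the column player prefers C (6 > -3) — not an equilibrium.

(A, C)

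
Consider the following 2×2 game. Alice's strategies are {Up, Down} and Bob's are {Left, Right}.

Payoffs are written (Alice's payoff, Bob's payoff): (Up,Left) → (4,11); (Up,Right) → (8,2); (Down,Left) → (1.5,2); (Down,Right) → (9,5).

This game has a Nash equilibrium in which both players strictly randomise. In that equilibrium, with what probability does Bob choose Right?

Let y be the probability that Bob plays Left. In a completely mixed equilibrium, Alice must be indifferent between Up and Down.
Alice's expected payoff from Up is 4y + 8(1−y); from Down it is 1.5y + 9(1−y).
Setting these equal: −4y + 8 = −7.5y + 9, so y = 2/7.
Therefore Bob plays Right with probability 1 − 2/7 = 5/7.

5/7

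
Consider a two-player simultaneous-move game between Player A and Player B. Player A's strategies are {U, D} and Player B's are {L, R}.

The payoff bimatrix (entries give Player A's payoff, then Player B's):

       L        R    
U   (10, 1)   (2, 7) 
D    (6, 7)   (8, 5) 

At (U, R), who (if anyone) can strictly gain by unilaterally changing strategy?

Player A at (U, R) earns 2; deviating to D yields 8 — a strict improvement.
Player B earns 7; deviating to L yields 1 — not better.
Only Player A has a strictly profitable deviation.

Player A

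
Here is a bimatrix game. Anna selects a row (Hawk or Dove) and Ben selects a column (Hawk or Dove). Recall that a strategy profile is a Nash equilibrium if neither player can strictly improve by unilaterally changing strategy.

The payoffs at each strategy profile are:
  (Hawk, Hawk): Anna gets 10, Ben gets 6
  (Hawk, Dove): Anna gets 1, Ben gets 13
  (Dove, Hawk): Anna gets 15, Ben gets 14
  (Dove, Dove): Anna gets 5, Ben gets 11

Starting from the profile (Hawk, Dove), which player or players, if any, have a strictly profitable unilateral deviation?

Anna at (Hawk, Dove) earns 1; deviating to Dove yields 5 — a strict improvement.
Ben earns 13; deviating to Hawk yields 6 — not better.
Only Anna has a strictly profitable deviation.

Anna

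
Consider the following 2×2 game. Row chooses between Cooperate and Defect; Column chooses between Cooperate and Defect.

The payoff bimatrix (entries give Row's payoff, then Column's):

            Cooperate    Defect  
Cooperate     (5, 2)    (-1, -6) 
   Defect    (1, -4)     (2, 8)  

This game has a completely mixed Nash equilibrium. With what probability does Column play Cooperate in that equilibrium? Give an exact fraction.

Let y be the probability that Column plays Cooperate. In a completely mixed equilibrium, Row must be indifferent between Cooperate and Defect.
Row's expected payoff from Cooperate is 5y − (1−y); from Defect it is y + 2(1−y).
Setting these equal: 6y − 1 = −y + 2, so y = 3/7.

3/7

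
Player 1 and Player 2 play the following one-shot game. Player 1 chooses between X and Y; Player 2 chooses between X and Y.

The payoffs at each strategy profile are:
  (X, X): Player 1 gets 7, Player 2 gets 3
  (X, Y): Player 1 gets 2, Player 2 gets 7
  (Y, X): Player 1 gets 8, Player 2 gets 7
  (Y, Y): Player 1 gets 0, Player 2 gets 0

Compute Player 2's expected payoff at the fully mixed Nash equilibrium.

First find x, the probability Player 1 plays X, from Player 2's indifference between X and Y: 3x + 7(1−x) = 7x, giving x = 7/11.
Since Player 2 is indifferent in equilibrium, Player 2's expected payoff equals the payoff from either column against (7/11, 4/11). Using X: 3(7/11) + 7(4/11) = 49/11.

49/11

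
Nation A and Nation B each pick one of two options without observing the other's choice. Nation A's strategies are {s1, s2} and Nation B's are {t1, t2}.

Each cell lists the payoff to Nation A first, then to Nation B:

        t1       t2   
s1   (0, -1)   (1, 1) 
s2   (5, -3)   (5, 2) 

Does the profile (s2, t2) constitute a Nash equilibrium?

At (s2, t2), Nation A earns 5; switching to s1 would give 1, so Nation A has no profitable deviation.
Nation B earns 2; switching to t1 would give -3, so Nation B has no profitable deviation.
Neither player can gain by a unilateral deviation, so this profile is a Nash equilibrium.

Yes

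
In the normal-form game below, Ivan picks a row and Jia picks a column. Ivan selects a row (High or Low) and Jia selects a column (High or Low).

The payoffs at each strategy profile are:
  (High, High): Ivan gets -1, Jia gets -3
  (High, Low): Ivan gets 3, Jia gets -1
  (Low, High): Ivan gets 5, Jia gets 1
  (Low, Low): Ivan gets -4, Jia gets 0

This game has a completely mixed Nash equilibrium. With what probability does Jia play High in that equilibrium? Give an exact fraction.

7/13

Let c be the probability that Jia plays High. In a completely mixed equilibrium, Ivan must be indifferent between High and Low.
Ivan's expected payoff from High is −c + 3(1−c); from Low it is 5c − 4(1−c).
Setting these equal: −4c + 3 = 9c − 4, so c = 7/13.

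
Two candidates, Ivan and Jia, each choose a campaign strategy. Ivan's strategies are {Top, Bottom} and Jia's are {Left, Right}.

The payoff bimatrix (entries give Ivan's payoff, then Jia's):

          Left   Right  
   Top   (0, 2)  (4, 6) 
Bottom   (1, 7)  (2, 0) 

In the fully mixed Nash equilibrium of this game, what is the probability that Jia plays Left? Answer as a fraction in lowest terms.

Let y be the probability that Jia plays Left. In a completely mixed equilibrium, Ivan must be indifferent between Top and Bottom.
Ivan's expected payoff from Top is 4(1−y); from Bottom it is y + 2(1−y).
Setting these equal: −4y + 4 = −y + 2, so y = 2/3.

2/3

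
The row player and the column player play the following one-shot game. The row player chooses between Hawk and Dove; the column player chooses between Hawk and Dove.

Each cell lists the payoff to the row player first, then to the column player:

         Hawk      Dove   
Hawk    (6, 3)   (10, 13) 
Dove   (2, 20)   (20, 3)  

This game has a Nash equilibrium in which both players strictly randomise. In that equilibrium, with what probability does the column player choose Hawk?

5/7

Let c be the probability that the column player plays Hawk. In a completely mixed equilibrium, the row player must be indifferent between Hawk and Dove.
The row player's expected payoff from Hawk is 6c + 10(1−c); from Dove it is 2c + 20(1−c).
Setting these equal: −4c + 10 = −18c + 20, so c = 5/7.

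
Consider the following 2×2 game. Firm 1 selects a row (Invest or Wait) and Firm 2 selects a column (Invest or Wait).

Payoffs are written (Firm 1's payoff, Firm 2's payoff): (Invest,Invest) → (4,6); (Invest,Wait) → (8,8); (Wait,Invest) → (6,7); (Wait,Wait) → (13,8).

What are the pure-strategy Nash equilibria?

(Invest, Invest): Firm 1 prefers Wait (6 > 4); Firm 2 prefers Wait (8 > 6) — not an equilibrium.
(Invest, Wait): Firm 1 prefers Wait (13 > 8) — not an equilibrium.
(Wait, Invest): Firm 2 prefers Wait (8 > 7) — not an equilibrium.
(Wait, Wait): Firm 1 gets 13 ≥ 8 from Invest, and Firm 2 gets 8 ≥ 7 from Invest — Nash equilibrium.

(Wait, Wait)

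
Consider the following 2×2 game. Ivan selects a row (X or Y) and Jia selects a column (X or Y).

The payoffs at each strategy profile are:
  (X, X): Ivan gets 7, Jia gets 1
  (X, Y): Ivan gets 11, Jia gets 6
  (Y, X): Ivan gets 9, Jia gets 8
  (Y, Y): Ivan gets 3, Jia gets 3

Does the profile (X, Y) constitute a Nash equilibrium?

At (X, Y), Ivan earns 11; switching to Y would give 3, so Ivan has no profitable deviation.
Jia earns 6; switching to X would give 1, so Jia has no profitable deviation.
Neither player can gain by a unilateral deviation, so this profile is a Nash equilibrium.

Yes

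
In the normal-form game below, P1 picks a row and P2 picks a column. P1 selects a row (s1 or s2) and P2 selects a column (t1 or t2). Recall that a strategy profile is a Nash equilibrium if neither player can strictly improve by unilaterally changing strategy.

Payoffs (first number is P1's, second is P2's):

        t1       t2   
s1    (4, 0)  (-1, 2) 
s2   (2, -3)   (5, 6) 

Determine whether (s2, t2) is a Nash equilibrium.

At (s2, t2), P1 earns 5; switching to s1 would give -1, so P1 has no profitable deviation.
P2 earns 6; switching to t1 would give -3, so P2 has no profitable deviation.
Neither player can gain by a unilateral deviation, so this profile is a Nash equilibrium.

Yes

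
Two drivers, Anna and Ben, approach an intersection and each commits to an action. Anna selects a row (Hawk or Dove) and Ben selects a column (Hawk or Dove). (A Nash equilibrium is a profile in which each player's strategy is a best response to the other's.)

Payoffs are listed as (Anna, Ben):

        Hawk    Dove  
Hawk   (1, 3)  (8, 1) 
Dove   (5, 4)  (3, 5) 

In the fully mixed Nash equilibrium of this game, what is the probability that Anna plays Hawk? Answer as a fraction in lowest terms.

Let r be the probability that Anna plays Hawk. In a completely mixed equilibrium, Ben must be indifferent between Hawk and Dove.
Ben's expected payoff from Hawk is 3r + 4(1−r); from Dove it is r + 5(1−r).
Setting these equal: −r + 4 = −4r + 5, so r = 1/3.

1/3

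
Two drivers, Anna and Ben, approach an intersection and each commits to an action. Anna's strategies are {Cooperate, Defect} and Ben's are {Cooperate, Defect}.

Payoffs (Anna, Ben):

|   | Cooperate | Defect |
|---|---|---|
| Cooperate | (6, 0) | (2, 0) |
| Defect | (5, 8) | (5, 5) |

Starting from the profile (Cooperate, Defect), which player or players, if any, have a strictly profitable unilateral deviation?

Anna

Anna at (Cooperate, Defect) earns 2; deviating to Defect yields 5 — a strict improvement.
Ben earns 0; deviating to Cooperate yields 0 — not better.
Only Anna has a strictly profitable deviation.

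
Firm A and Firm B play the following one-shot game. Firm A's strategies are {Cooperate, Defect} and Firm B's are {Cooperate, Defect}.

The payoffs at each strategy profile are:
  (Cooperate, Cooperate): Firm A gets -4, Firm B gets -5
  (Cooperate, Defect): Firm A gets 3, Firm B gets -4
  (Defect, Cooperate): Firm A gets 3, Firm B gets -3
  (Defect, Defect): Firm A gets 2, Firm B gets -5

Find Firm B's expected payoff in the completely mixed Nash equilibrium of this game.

First find x, the probability Firm A plays Cooperate, from Firm B's indifference between Cooperate and Defect: −5x − 3(1−x) = −4x − 5(1−x), giving x = 2/3.
Since Firm B is indifferent in equilibrium, Firm B's expected payoff equals the payoff from either column against (2/3, 1/3). Using Cooperate: −5(2/3) − 3(1/3) = -13/3.

-13/3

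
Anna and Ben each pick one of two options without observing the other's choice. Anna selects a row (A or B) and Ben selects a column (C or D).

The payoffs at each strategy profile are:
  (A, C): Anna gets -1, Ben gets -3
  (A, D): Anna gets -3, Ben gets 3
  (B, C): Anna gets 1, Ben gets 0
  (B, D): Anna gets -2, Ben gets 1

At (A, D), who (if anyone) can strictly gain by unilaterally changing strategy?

Anna

Anna at (A, D) earns -3; deviating to B yields -2 — a strict improvement.
Ben earns 3; deviating to C yields -3 — not better.
Only Anna has a strictly profitable deviation.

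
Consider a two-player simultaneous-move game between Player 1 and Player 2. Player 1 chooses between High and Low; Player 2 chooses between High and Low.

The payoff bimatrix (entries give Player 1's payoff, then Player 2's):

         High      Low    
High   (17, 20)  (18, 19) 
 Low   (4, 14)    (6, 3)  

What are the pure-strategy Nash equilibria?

(High, High): Player 1 gets 17 ≥ 4 from Low, and Player 2 gets 20 ≥ 19 from Low — Nash equilibrium.
(High, Low): Player 2 prefers High (20 > 19) — not an equilibrium.
(Low, High): Player 1 prefers High (17 > 4) — not an equilibrium.
(Low, Low): Player 1 prefers High (18 > 6); Player 2 prefers High (14 > 3) — not an equilibrium.

(High, High)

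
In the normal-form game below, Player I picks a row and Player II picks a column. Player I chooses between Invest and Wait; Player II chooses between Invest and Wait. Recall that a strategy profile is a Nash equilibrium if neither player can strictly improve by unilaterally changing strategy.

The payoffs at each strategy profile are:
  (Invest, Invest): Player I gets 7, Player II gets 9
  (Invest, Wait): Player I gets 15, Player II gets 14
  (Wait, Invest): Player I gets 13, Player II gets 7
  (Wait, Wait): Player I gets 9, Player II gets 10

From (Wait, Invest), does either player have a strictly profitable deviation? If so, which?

Player II

Player I at (Wait, Invest) earns 13; deviating to Invest yields 7 — not better.
Player II earns 7; deviating to Wait yields 10 — a strict improvement.
Only Player II has a strictly profitable deviation.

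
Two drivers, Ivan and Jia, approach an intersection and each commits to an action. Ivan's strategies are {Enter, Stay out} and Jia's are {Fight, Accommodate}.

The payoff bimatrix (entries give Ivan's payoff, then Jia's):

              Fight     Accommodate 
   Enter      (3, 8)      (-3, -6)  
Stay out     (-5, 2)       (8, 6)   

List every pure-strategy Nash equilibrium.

(Enter, Fight) and (Stay out, Accommodate)

(Enter, Fight): Ivan gets 3 ≥ -5 from Stay out, and Jia gets 8 ≥ -6 from Accommodate — Nash equilibrium.
(Enter, Accommodate): Ivan prefers Stay out (8 > -3); Jia prefers Fight (8 > -6) — not an equilibrium.
(Stay out, Fight): Ivan prefers Enter (3 > -5); Jia prefers Accommodate (6 > 2) — not an equilibrium.
(Stay out, Accommodate): Ivan gets 8 ≥ -3 from Enter, and Jia gets 6 ≥ 2 from Fight — Nash equilibrium.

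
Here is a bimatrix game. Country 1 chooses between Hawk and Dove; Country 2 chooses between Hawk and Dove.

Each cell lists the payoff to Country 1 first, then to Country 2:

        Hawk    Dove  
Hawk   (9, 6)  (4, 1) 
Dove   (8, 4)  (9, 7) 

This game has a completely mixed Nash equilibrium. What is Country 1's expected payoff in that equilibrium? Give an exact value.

First find y, the probability Country 2 plays Hawk, from Country 1's indifference between Hawk and Dove: 9y + 4(1−y) = 8y + 9(1−y), giving y = 5/6.
Since Country 1 is indifferent in equilibrium, Country 1's expected payoff equals the payoff from either row against (5/6, 1/6). Using Hawk: 9(5/6) + 4(1/6) = 49/6.

49/6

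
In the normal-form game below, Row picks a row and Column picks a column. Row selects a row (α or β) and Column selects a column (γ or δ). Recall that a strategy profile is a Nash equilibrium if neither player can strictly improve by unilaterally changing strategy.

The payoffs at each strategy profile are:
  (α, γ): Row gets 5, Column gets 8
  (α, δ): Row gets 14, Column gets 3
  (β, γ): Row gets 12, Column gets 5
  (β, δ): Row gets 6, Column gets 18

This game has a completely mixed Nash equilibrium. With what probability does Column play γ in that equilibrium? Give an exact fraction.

Let y be the probability that Column plays γ. In a completely mixed equilibrium, Row must be indifferent between α and β.
Row's expected payoff from α is 5y + 14(1−y); from β it is 12y + 6(1−y).
Setting these equal: −9y + 14 = 6y + 6, so y = 8/15.

8/15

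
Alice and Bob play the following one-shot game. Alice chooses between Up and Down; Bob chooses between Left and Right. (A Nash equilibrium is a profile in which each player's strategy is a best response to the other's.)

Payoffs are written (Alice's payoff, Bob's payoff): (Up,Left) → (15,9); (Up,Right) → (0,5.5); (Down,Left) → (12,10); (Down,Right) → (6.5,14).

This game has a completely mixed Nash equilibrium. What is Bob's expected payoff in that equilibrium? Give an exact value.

First find x, the probability Alice plays Up, from Bob's indifference between Left and Right: 9x + 10(1−x) = 5.5x + 14(1−x), giving x = 8/15.
Since Bob is indifferent in equilibrium, Bob's expected payoff equals the payoff from either column against (8/15, 7/15). Using Left: 9(8/15) + 10(7/15) = 142/15.

142/15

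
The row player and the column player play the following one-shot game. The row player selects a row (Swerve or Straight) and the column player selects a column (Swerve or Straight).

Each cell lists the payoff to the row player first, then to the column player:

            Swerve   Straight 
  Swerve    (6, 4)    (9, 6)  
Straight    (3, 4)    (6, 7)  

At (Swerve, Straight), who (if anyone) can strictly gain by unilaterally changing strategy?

The row player at (Swerve, Straight) earns 9; deviating to Straight yields 6 — not better.
The column player earns 6; deviating to Swerve yields 4 — not better.
Neither player can strictly improve; the profile is a Nash equilibrium.

Neither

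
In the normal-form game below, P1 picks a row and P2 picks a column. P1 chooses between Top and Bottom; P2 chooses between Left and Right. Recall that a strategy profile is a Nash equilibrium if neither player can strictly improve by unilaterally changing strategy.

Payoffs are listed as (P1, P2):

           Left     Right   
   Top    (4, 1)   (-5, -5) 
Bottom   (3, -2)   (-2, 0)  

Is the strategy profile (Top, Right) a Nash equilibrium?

No

At (Top, Right), P1 earns -5; switching to Bottom would give -2, so P1 would deviate.
P2 earns -5; switching to Left would give 1, so P2 would deviate.
Since at least one player can profitably deviate, this is not a Nash equilibrium.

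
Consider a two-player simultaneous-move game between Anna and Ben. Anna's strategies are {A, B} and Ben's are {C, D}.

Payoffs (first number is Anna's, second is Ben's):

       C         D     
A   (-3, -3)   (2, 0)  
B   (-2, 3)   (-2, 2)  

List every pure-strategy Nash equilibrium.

(A, D) and (B, C)

(A, C): Anna prefers B (-2 > -3); Ben prefers D (0 > -3) — not an equilibrium.
(A, D): Anna gets 2 ≥ -2 from B, and Ben gets 0 ≥ -3 from C — Nash equilibrium.
(B, C): Anna gets -2 ≥ -3 from A, and Ben gets 3 ≥ 2 from D — Nash equilibrium.
(B, D): Anna prefers A (2 > -2); Ben prefers C (3 > 2) — not an equilibrium.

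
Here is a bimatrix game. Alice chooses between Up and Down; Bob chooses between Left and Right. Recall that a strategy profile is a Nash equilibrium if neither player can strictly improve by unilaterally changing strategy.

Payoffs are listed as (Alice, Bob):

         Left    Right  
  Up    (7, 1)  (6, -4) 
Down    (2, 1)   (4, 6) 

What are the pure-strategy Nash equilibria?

(Up, Left): Alice gets 7 ≥ 2 from Down, and Bob gets 1 ≥ -4 from Right — Nash equilibrium.
(Up, Right): Bob prefers Left (1 > -4) — not an equilibrium.
(Down, Left): Alice prefers Up (7 > 2); Bob prefers Right (6 > 1) — not an equilibrium.
(Down, Right): Alice prefers Up (6 > 4) — not an equilibrium.

(Up, Left)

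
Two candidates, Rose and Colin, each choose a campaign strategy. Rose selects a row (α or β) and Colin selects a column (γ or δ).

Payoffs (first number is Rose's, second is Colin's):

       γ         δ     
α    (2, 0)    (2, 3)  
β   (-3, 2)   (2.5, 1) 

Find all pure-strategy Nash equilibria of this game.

none

(α, γ): Colin prefers δ (3 > 0) — not an equilibrium.
(α, δ): Rose prefers β (2.5 > 2) — not an equilibrium.
(β, γ): Rose prefers α (2 > -3) — not an equilibrium.
(β, δ): Colin prefers γ (2 > 1) — not an equilibrium.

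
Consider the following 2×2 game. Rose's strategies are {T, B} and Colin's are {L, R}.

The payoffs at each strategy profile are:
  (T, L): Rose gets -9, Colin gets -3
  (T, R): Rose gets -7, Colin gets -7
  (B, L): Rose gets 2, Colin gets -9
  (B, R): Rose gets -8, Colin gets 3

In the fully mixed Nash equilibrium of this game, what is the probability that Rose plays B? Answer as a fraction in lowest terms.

Let r be the probability that Rose plays T. In a completely mixed equilibrium, Colin must be indifferent between L and R.
Colin's expected payoff from L is −3r − 9(1−r); from R it is −7r + 3(1−r).
Setting these equal: 6r − 9 = −10r + 3, so r = 3/4.
Therefore Rose plays B with probability 1 − 3/4 = 1/4.

1/4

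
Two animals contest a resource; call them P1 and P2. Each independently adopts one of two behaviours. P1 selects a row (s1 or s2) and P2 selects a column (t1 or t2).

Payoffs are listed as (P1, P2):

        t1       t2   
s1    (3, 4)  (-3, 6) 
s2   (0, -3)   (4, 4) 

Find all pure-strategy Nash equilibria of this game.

(s1, t1): P2 prefers t2 (6 > 4) — not an equilibrium.
(s1, t2): P1 prefers s2 (4 > -3) — not an equilibrium.
(s2, t1): P1 prefers s1 (3 > 0); P2 prefers t2 (4 > -3) — not an equilibrium.
(s2, t2): P1 gets 4 ≥ -3 from s1, and P2 gets 4 ≥ -3 from t1 — Nash equilibrium.

(s2, t2)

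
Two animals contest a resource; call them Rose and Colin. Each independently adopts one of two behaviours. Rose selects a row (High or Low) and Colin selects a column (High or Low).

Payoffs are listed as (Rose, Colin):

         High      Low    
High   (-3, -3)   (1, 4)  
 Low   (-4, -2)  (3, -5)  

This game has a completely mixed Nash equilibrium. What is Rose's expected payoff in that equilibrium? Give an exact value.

-5/3

First find y, the probability Colin plays High, from Rose's indifference between High and Low: −3y + (1−y) = −4y + 3(1−y), giving y = 2/3.
Since Rose is indifferent in equilibrium, Rose's expected payoff equals the payoff from either row against (2/3, 1/3). Using High: −3(2/3) + (1/3) = -5/3.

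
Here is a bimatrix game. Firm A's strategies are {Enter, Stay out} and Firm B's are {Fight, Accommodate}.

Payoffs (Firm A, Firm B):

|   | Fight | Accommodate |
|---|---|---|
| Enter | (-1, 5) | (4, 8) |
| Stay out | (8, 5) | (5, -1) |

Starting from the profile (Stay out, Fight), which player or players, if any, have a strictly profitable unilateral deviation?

Neither

Firm A at (Stay out, Fight) earns 8; deviating to Enter yields -1 — not better.
Firm B earns 5; deviating to Accommodate yields -1 — not better.
Neither player can strictly improve; the profile is a Nash equilibrium.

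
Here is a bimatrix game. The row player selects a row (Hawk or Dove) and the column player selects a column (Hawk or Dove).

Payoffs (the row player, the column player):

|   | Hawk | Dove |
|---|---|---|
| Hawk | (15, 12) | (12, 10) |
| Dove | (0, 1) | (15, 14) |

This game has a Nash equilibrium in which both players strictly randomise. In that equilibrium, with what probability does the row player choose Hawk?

13/15

Let p be the probability that the row player plays Hawk. In a completely mixed equilibrium, the column player must be indifferent between Hawk and Dove.
The column player's expected payoff from Hawk is 12p + (1−p); from Dove it is 10p + 14(1−p).
Setting these equal: 11p + 1 = −4p + 14, so p = 13/15.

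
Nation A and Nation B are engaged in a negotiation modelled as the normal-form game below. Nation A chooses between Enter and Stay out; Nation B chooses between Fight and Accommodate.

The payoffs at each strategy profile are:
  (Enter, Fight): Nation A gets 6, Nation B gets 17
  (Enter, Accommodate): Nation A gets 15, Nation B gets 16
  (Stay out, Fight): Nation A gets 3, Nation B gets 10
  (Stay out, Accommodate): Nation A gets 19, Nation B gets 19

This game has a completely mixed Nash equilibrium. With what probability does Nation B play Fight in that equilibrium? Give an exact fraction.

Let q be the probability that Nation B plays Fight. In a completely mixed equilibrium, Nation A must be indifferent between Enter and Stay out.
Nation A's expected payoff from Enter is 6q + 15(1−q); from Stay out it is 3q + 19(1−q).
Setting these equal: −9q + 15 = −16q + 19, so q = 4/7.

4/7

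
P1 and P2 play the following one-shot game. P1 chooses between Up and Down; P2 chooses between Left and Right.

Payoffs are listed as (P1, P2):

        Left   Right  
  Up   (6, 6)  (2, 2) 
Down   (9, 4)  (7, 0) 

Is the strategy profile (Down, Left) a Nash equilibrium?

Yes

At (Down, Left), P1 earns 9; switching to Up would give 6, so P1 has no profitable deviation.
P2 earns 4; switching to Right would give 0, so P2 has no profitable deviation.
Neither player can gain by a unilateral deviation, so this profile is a Nash equilibrium.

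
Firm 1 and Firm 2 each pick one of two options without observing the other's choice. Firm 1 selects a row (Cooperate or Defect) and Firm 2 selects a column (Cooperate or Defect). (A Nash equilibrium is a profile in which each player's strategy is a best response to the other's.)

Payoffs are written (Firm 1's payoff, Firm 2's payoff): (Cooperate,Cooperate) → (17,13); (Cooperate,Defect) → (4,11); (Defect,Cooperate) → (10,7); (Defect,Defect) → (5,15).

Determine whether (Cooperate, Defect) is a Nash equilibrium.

At (Cooperate, Defect), Firm 1 earns 4; switching to Defect would give 5, so Firm 1 would deviate.
Firm 2 earns 11; switching to Cooperate would give 13, so Firm 2 would deviate.
Since at least one player can profitably deviate, this is not a Nash equilibrium.

No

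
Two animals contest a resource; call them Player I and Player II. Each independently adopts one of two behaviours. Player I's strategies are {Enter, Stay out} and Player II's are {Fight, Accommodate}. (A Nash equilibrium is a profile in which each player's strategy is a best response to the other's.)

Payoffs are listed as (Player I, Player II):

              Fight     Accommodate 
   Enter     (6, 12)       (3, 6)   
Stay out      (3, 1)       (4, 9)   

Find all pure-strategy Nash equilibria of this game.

(Enter, Fight) and (Stay out, Accommodate)

(Enter, Fight): Player I gets 6 ≥ 3 from Stay out, and Player II gets 12 ≥ 6 from Accommodate — Nash equilibrium.
(Enter, Accommodate): Player I prefers Stay out (4 > 3); Player II prefers Fight (12 > 6) — not an equilibrium.
(Stay out, Fight): Player I prefers Enter (6 > 3); Player II prefers Accommodate (9 > 1) — not an equilibrium.
(Stay out, Accommodate): Player I gets 4 ≥ 3 from Enter, and Player II gets 9 ≥ 1 from Fight — Nash equilibrium.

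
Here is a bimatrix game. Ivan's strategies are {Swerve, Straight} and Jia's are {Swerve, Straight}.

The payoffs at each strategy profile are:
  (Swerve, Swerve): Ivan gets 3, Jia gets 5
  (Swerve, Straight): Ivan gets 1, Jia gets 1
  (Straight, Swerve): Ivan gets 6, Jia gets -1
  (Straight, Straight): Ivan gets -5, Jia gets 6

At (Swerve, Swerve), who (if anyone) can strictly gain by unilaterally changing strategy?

Ivan at (Swerve, Swerve) earns 3; deviating to Straight yields 6 — a strict improvement.
Jia earns 5; deviating to Straight yields 1 — not better.
Only Ivan has a strictly profitable deviation.

Ivan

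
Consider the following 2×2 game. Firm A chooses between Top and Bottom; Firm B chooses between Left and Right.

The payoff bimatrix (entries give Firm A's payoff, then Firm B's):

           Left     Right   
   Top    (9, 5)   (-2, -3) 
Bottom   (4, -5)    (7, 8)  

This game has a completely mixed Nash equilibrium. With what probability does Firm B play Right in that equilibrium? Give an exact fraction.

5/14

Let c be the probability that Firm B plays Left. In a completely mixed equilibrium, Firm A must be indifferent between Top and Bottom.
Firm A's expected payoff from Top is 9c − 2(1−c); from Bottom it is 4c + 7(1−c).
Setting these equal: 11c − 2 = −3c + 7, so c = 9/14.
Therefore Firm B plays Right with probability 1 − 9/14 = 5/14.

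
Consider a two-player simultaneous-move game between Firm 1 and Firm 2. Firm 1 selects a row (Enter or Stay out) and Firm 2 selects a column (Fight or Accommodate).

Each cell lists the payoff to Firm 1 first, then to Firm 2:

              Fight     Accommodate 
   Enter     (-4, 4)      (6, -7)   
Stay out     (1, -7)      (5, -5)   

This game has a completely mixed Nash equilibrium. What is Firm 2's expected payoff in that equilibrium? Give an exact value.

-69/13

First find x, the probability Firm 1 plays Enter, from Firm 2's indifference between Fight and Accommodate: 4x − 7(1−x) = −7x − 5(1−x), giving x = 2/13.
Since Firm 2 is indifferent in equilibrium, Firm 2's expected payoff equals the payoff from either column against (2/13, 11/13). Using Fight: 4(2/13) − 7(11/13) = -69/13.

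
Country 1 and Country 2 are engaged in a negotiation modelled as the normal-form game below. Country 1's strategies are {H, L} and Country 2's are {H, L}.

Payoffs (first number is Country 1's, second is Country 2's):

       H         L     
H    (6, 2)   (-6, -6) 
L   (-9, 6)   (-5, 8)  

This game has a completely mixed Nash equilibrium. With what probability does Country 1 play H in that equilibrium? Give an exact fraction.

Let p be the probability that Country 1 plays H. In a completely mixed equilibrium, Country 2 must be indifferent between H and L.
Country 2's expected payoff from H is 2p + 6(1−p); from L it is −6p + 8(1−p).
Setting these equal: −4p + 6 = −14p + 8, so p = 1/5.

1/5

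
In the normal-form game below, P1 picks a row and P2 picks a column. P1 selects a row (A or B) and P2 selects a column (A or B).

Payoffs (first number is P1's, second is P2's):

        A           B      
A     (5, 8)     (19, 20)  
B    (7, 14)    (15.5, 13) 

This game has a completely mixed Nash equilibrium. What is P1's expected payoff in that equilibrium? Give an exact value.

111/11

First find y, the probability P2 plays A, from P1's indifference between A and B: 5y + 19(1−y) = 7y + 15.5(1−y), giving y = 7/11.
Since P1 is indifferent in equilibrium, P1's expected payoff equals the payoff from either row against (7/11, 4/11). Using A: 5(7/11) + 19(4/11) = 111/11.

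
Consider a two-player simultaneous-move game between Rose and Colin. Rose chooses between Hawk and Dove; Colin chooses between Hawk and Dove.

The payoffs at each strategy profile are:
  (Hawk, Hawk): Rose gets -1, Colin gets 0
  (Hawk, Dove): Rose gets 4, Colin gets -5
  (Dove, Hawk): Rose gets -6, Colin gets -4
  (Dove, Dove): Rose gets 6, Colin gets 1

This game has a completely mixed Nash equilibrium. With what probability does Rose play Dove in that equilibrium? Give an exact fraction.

Let r be the probability that Rose plays Hawk. In a completely mixed equilibrium, Colin must be indifferent between Hawk and Dove.
Colin's expected payoff from Hawk is −4(1−r); from Dove it is −5r + (1−r).
Setting these equal: 4r − 4 = −6r + 1, so r = 1/2.
Therefore Rose plays Dove with probability 1 − 1/2 = 1/2.

1/2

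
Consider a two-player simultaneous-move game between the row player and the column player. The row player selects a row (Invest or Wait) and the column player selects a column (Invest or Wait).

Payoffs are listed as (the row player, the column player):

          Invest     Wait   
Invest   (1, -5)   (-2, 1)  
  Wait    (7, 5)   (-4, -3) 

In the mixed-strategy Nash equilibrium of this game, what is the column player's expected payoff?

-5/7

First find x, the probability the row player plays Invest, from the column player's indifference between Invest and Wait: −5x + 5(1−x) = x − 3(1−x), giving x = 4/7.
Since the column player is indifferent in equilibrium, the column player's expected payoff equals the payoff from either column against (4/7, 3/7). Using Invest: −5(4/7) + 5(3/7) = -5/7.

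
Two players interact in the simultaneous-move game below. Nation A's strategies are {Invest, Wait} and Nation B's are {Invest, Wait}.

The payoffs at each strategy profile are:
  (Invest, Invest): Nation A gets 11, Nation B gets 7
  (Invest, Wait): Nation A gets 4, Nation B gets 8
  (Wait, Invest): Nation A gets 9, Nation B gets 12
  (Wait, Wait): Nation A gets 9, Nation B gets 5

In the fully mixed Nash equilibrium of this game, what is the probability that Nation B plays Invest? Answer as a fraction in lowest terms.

Let q be the probability that Nation B plays Invest. In a completely mixed equilibrium, Nation A must be indifferent between Invest and Wait.
Nation A's expected payoff from Invest is 11q + 4(1−q); from Wait it is 9q + 9(1−q).
Setting these equal: 7q + 4 = 9, so q = 5/7.

5/7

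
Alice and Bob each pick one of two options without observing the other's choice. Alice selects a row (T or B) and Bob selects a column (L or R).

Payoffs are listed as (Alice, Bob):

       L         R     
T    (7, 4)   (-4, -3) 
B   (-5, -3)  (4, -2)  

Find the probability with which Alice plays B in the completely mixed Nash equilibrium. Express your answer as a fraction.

7/8

Let x be the probability that Alice plays T. In a completely mixed equilibrium, Bob must be indifferent between L and R.
Bob's expected payoff from L is 4x − 3(1−x); from R it is −3x − 2(1−x).
Setting these equal: 7x − 3 = −x − 2, so x = 1/8.
Therefore Alice plays B with probability 1 − 1/8 = 7/8.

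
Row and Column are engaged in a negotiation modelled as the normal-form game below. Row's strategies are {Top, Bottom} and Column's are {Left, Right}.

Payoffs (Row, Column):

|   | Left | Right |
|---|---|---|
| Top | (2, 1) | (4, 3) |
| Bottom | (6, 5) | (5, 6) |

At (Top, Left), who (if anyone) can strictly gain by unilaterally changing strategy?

Both

Row at (Top, Left) earns 2; deviating to Bottom yields 6 — a strict improvement.
Column earns 1; deviating to Right yields 3 — a strict improvement.
Both Row and Column have strictly profitable deviations.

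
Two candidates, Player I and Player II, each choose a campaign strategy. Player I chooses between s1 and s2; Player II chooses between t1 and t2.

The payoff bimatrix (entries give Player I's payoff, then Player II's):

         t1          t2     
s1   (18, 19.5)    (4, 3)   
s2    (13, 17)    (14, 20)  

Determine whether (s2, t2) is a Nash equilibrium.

At (s2, t2), Player I earns 14; switching to s1 would give 4, so Player I has no profitable deviation.
Player II earns 20; switching to t1 would give 17, so Player II has no profitable deviation.
Neither player can gain by a unilateral deviation, so this profile is a Nash equilibrium.

Yes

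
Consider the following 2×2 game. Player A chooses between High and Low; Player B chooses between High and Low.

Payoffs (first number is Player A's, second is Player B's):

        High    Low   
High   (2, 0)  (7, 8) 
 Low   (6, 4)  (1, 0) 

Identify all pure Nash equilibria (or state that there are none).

(High, High): Player A prefers Low (6 > 2); Player B prefers Low (8 > 0) — not an equilibrium.
(High, Low): Player A gets 7 ≥ 1 from Low, and Player B gets 8 ≥ 0 from High — Nash equilibrium.
(Low, High): Player A gets 6 ≥ 2 from High, and Player B gets 4 ≥ 0 from Low — Nash equilibrium.
(Low, Low): Player A prefers High (7 > 1); Player B prefers High (4 > 0) — not an equilibrium.

(High, Low) and (Low, High)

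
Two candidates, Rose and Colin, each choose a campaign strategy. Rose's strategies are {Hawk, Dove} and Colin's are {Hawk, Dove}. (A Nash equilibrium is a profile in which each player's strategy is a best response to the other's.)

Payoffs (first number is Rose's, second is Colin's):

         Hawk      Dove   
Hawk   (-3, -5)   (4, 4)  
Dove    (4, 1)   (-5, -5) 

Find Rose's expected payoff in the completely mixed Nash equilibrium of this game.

1/16

First find q, the probability Colin plays Hawk, from Rose's indifference between Hawk and Dove: −3q + 4(1−q) = 4q − 5(1−q), giving q = 9/16.
Since Rose is indifferent in equilibrium, Rose's expected payoff equals the payoff from either row against (9/16, 7/16). Using Hawk: −3(9/16) + 4(7/16) = 1/16.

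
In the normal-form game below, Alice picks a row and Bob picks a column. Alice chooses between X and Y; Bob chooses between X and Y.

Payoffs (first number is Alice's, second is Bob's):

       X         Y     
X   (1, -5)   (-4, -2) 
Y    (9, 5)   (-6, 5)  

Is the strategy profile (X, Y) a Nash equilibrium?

At (X, Y), Alice earns -4; switching to Y would give -6, so Alice has no profitable deviation.
Bob earns -2; switching to X would give -5, so Bob has no profitable deviation.
Neither player can gain by a unilateral deviation, so this profile is a Nash equilibrium.

Yes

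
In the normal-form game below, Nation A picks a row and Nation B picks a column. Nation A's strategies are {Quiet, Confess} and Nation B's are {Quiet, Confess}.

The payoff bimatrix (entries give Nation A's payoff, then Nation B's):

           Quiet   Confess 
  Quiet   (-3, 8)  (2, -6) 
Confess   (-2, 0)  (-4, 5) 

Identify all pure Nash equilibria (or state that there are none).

(Quiet, Quiet): Nation A prefers Confess (-2 > -3) — not an equilibrium.
(Quiet, Confess): Nation B prefers Quiet (8 > -6) — not an equilibrium.
(Confess, Quiet): Nation B prefers Confess (5 > 0) — not an equilibrium.
(Confess, Confess): Nation A prefers Quiet (2 > -4) — not an equilibrium.

none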